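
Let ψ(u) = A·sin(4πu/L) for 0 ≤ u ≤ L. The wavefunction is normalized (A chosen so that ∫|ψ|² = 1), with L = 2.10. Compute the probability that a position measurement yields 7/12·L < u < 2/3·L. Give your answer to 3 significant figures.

P = ∫_{7/12·L}^{2/3·L} |ψ(u)|² du.
With A² fixed by ∫|ψ|² = 1, i.e. A² = (L/2)^(−1), substitute and integrate.
Let t = u/L; then A² and the length scale cancel, so P = ∫_{7/12}^{2/3} sin(4·π·t)^2 dt ÷ ∫_{0}^{1} sin(4·π·t)^2 dt.
With ∫ sin(4·π·t)^2 dt = t/2 - sin(4·π·t)·cos(4·π·t)/(8·π) + C, the region integral is √(3)/(16·π) + 1/24 and the full one is 1/2.
This works out to P = (√(3)/8 + π/12)/π.

P ≈ 0.152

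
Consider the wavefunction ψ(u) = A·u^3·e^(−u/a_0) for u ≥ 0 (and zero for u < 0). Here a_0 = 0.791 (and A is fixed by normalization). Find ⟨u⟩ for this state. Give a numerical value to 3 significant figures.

⟨u⟩ ≈ 2.77

The expectation value is the |ψ|²-weighted average of u: ∫ u|ψ|² du.
Recall ∫₀^∞ u^m e^(−u/β) du = m!·β^(m+1), since the A² factors cancel between numerator and denominator, ⟨u⟩ = 7·a_0/2.
Putting a_0 = 0.791 gives 2.769.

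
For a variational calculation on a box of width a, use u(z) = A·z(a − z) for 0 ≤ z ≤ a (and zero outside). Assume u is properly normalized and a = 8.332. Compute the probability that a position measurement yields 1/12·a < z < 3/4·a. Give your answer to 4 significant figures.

P = ∫_{1/12·a}^{3/4·a} |u(z)|² dz.
The normalization integral ∫|u|²dz over the whole domain equals a^5/30·A², and A² cancels in the ratio.
In terms of t = z/a (A² and the length scale cancel between numerator and denominator), P = [∫_{1/12}^{3/4} t^2·(1 - t)^2 dt] / [∫_{0}^{1} t^2·(1 - t)^2 dt].
With ∫ t^2·(1 - t)^2 dt = t^3·(6·t^2 - 15·t + 10)/30 + C, the region integral is ≈ 0.0297132 and the full one is 1/30.
The result is P = 4621/5184.

P ≈ 0.8914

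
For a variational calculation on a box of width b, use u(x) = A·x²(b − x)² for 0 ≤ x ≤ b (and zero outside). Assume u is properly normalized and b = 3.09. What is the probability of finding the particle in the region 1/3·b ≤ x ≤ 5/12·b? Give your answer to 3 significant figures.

The probability is P = ∫ |u|² dx over [1/3·b, 5/12·b].
With A² fixed by ∫|u|² = 1, i.e. A² = (b^9/630)^(−1), substitute and integrate.
Let t = x/b; then A² and the length scale cancel, so P = ∫_{1/3}^{5/12} t^4·(1 - t)^4 dt ÷ ∫_{0}^{1} t^4·(1 - t)^4 dt.
Using ∫ t^4·(1 - t)^4 dt = t^5·(70·t^4 - 315·t^3 + 540·t^2 - 420·t + 126)/630, the numerator is ≈ 0.00024997 and the denominator is 1/630.
The result is P = 0.1575.

P ≈ 0.157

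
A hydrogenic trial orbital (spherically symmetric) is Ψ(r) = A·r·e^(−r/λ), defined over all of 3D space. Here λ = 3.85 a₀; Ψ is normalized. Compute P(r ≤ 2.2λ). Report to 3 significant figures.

P ≈ 0.449

P = ∫ |Ψ|² 4πr² dr over r ≤ 2.2λ.
Normalization gives A² = 1/(3·π·λ^5).
In terms of u = r/λ (A², 4π and the length scale all cancel between numerator and denominator), P = [∫_{0}^{2.2} u^4·e^(-2·u) du] / [∫_{0}^{∞} u^4·e^(-2·u) du].
With ∫ u^4·e^(-2·u) du = -(u^4/2 + u^3 + 3·u^2/2 + 3·u/2 + 3/4)·e^(-2·u) + C, the region integral is ≈ 0.33661 and the full one is 3/4.
This evaluates to P = 0.4488.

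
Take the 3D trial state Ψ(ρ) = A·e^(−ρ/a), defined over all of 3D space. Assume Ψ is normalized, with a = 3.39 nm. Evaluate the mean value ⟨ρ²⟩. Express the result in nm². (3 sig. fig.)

⟨ρ^2⟩ ≈ 34.5 nm^2

The expectation value is the |Ψ|²-weighted average of ρ^2: ∫ ρ^2|Ψ|² 4πρ² dρ.
Using ∫₀^∞ ρⁿ e^(−αρ) dρ = n!/αⁿ⁺¹, evaluating both integrals, ⟨ρ²⟩ = 3·a^2.
Putting a = 3.39 gives 34.48.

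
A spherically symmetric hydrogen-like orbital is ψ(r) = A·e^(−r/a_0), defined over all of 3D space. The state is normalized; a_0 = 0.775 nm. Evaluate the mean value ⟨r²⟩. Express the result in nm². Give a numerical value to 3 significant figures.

The expectation value is the |ψ|²-weighted average of r^2: ∫ r^2|ψ|² 4πr² dr.
Using ∫₀^∞ rⁿ e^(−αr) dr = n!/αⁿ⁺¹, evaluating both integrals, ⟨r²⟩ = 3·a_0^2.
Putting a_0 = 0.775 gives 1.802.

⟨r^2⟩ ≈ 1.80 nm^2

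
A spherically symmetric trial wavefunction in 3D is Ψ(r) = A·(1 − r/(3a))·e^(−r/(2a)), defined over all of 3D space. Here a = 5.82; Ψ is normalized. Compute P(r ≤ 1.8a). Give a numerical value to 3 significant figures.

P ≈ 0.302

With dV = 4πr²dr, the probability is ∫|Ψ|² dV over r ≤ 1.8a.
A² is fixed by ∫₀^∞ 4πr²|Ψ|² dr = 1, i.e. A² = (8·π·a^3/3)^(−1).
Substituting u = r/a, A², 4π and the length scale all cancel in the ratio: P = ∫_{0}^{1.8} u^2·(1 - u/3)^2·e^(-u) du / ∫_{0}^{∞} u^2·(1 - u/3)^2·e^(-u) du.
Using ∫ u^2·(1 - u/3)^2·e^(-u) du = (-u^4 + 2·u^3 - 3·u^2 - 6·u - 6)·e^(-u)/9, the numerator is 2/3 - 5282·e^(-9/5)/1875 and the denominator is 2/3.
This evaluates to P = 0.3015.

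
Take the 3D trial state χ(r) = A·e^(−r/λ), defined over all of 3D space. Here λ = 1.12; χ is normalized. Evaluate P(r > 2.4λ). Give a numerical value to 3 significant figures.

With dV = 4πr²dr, the probability is ∫|χ|² dV over r > 2.4λ.
The full normalization integral is A²·[π·λ^3] = 1, fixing A².
Substituting u = r/λ, A², 4π and the length scale all cancel in the ratio: P = ∫_{2.4}^{∞} u^2·e^(-2·u) du / ∫_{0}^{∞} u^2·e^(-2·u) du.
Using ∫ u^2·e^(-2·u) du = -(2·u^2 + 2·u + 1)·e^(-2·u)/4, the numerator is 433·e^(-24/5)/100 and the denominator is 1/4.
The region integral divided by the full integral gives P = 0.1425.

P ≈ 0.143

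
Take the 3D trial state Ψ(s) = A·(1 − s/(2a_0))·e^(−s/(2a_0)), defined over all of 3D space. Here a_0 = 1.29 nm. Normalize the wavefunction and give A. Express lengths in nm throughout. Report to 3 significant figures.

The normalization condition is ∫|Ψ|² 4πs² ds = 1 from 0 to ∞.
The angular integral contributes 4π, leaving ∫₀^∞ s²|Ψ|² ds.
With Ψ = A·(1 − s/(2a_0))·e^(−s/(2a_0)), the integral evaluates to A²·[8·π·a_0^3].
Setting this equal to 1 gives A² = 1/(8·π·a_0^3).
Substituting a_0 = 1.29 gives A² = 0.01853, so A = 0.1361.

A ≈ 0.136 nm^(-3/2)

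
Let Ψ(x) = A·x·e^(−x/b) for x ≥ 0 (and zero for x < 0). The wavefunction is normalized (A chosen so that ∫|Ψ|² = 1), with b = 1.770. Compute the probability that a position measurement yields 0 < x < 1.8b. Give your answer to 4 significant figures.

P = ∫_{0}^{1.8b} |Ψ(x)|² dx.
Since A² = 1/(b^3/4), this is the region integral divided by the full normalization integral.
Substituting u = x/b, A² and the length scale cancel in the ratio: P = ∫_{0}^{1.8} u^2·e^(-2·u) du / ∫_{0}^{∞} u^2·e^(-2·u) du.
With ∫ u^2·e^(-2·u) du = -(2·u^2 + 2·u + 1)·e^(-2·u)/4 + C, the region integral is 1/4 - 277·e^(-18/5)/100 and the full one is 1/4.
This works out to P = 0.69725.

P ≈ 0.6973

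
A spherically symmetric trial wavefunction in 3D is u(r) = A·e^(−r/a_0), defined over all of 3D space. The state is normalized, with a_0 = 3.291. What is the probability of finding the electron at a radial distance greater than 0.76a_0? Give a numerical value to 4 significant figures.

With dV = 4πr²dr, the probability is ∫|u|² dV over r > 0.76a_0.
Normalization gives A² = 1/(π·a_0^3).
Let t = r/a_0; then A², 4π and the length scale all cancel, so P = ∫_{0.76}^{∞} t^2·e^(-2·t) dt ÷ ∫_{0}^{∞} t^2·e^(-2·t) dt.
With ∫ t^2·e^(-2·t) dt = -(2·t^2 + 2·t + 1)·e^(-2·t)/4 + C, the region integral is 2297·e^(-38/25)/2500 and the full one is 1/4.
This evaluates to P = 0.80381.

P ≈ 0.8038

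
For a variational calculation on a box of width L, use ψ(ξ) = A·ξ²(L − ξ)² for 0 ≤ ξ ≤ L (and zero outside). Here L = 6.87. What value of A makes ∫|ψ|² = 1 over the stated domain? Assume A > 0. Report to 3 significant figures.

Normalization requires ∫|ψ|² dξ = 1, integrated from 0 to L.
The integral (without the A² prefactor) comes out to L^9/630.
Hence A² = 1/[L^9/630].
Plugging in L = 6.87 yields A = 0.004299.

A ≈ 0.00430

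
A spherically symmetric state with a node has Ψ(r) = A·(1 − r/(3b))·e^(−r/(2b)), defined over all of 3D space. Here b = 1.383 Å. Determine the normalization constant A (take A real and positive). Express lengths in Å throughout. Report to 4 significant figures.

Normalization requires ∫|Ψ|² 4πr² dr = 1, integrated from 0 to ∞.
Using ∫₀^∞ rⁿ e^(−αr) dr = n!/αⁿ⁺¹, ∫|Ψ|² 4πr² dr = A²·(8·π·b^3/3).
So A² = (8·π·b^3/3)^(−1).
Plugging in b = 1.383 yields A = 0.21243.

A ≈ 0.2124 Å^(-3/2)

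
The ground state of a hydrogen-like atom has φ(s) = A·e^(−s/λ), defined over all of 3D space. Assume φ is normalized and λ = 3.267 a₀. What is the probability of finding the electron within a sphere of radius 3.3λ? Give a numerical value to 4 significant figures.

With dV = 4πs²ds, the probability is ∫|φ|² dV over s ≤ 3.3λ.
Normalization gives A² = 1/(π·λ^3).
In terms of u = s/λ (A², 4π and the length scale all cancel between numerator and denominator), P = [∫_{0}^{3.3} u^2·e^(-2·u) du] / [∫_{0}^{∞} u^2·e^(-2·u) du].
With ∫ u^2·e^(-2·u) du = -(2·u^2 + 2·u + 1)·e^(-2·u)/4 + C, the region integral is 1/4 - 1469·e^(-33/5)/200 and the full one is 1/4.
The region integral divided by the full integral gives P = 0.96003.

P ≈ 0.9600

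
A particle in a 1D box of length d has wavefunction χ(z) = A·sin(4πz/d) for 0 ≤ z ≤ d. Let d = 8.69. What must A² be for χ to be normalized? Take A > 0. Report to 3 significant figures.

Normalization requires ∫|χ|² dz = 1, integrated from 0 to d.
Carrying out the integral gives A² · d/2.
With d = 8.69: A² = 0.2301 and A = 0.4797.

A^2 ≈ 0.230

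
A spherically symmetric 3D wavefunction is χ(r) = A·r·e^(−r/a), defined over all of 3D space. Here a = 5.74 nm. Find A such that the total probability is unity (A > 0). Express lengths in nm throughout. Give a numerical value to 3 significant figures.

A ≈ 0.00413 nm^(-5/2)

Require ∫ |χ|² 4πr² dr = 1 over the whole domain.
With ∫₀^∞ r^4 e^(−αr) dr = 4!/α^5, ∫|χ|² 4πr² dr = A²·(3·π·a^5).
Plugging in a = 5.74 yields A = 0.004127.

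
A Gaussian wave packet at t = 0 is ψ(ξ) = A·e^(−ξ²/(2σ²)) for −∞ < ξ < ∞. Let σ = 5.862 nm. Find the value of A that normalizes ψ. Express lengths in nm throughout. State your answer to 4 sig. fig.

A ≈ 0.3102 nm^(-1/2)

We need A² ∫|f|² dξ = 1, taking the integral from −∞ to ∞.
Differentiating ∫e^(−αξ²) dξ = √(π/α) under α to get the higher moments, ∫|ψ|² dξ = A²·(√(π)·σ).
So A² = (√(π)·σ)^(−1).
Plugging in σ = 5.862 yields A = 0.31023.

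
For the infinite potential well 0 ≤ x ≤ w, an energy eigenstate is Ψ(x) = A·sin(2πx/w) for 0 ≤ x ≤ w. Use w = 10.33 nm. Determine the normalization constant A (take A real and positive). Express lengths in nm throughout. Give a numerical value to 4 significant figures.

Require ∫ |Ψ|² dx = 1 over the whole domain.
With ∫₀^w sin²(nπx/w) dx = w/2, carrying out the integral gives A² · w/2.
Setting this equal to 1 gives A² = 1/(w/2).
Plugging in w = 10.33 yields A = 0.44001.

A ≈ 0.4400 nm^(-1/2)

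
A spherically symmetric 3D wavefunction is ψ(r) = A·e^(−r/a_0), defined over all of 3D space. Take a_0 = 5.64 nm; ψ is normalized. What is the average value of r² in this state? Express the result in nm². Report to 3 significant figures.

⟨r²⟩ = ∫ r^2 |ψ|² 4πr² dr over the full domain.
Since the A² factors cancel between numerator and denominator, ⟨r²⟩ = 3·a_0^2.
Putting a_0 = 5.64 gives 95.43.

⟨r^2⟩ ≈ 95.4 nm^2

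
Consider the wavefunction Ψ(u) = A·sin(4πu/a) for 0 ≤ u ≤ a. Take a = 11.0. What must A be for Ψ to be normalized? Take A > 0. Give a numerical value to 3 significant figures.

The normalization condition is ∫|Ψ|² du = 1 from 0 to a.
Using sin²θ = (1 − cos 2θ)/2, ∫|Ψ|² du = A²·(a/2).
So A² = (a/2)^(−1).
Substituting a = 11.0 gives A² = 0.1818, so A = 0.4264.

A ≈ 0.426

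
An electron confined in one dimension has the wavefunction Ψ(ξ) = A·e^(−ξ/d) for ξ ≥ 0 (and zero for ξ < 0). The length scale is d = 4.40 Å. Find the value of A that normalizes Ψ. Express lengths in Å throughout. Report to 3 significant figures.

The normalization condition is ∫|Ψ|² dξ = 1 from 0 to ∞.
Recall ∫₀^∞ ξ^m e^(−ξ/β) dξ = m!·β^(m+1), ∫|Ψ|² dξ = A²·(d/2).
With d = 4.40: A² = 0.4545 and A = 0.6742.

A ≈ 0.674 Å^(-1/2)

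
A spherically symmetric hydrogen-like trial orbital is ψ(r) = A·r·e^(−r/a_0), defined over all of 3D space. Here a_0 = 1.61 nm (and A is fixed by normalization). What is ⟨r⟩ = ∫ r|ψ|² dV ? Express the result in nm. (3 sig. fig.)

⟨r⟩ ≈ 4.03 nm

The expectation value is the |ψ|²-weighted average of r: ∫ r|ψ|² 4πr² dr.
Evaluating both integrals, ⟨r⟩ = 5·a_0/2.
Putting a_0 = 1.61 gives 4.025.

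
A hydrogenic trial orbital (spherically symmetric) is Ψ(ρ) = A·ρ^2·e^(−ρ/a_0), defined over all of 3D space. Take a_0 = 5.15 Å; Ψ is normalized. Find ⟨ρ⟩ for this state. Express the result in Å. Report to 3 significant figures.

⟨ρ⟩ ≈ 18.0 Å

The expectation value is the |Ψ|²-weighted average of ρ: ∫ ρ|Ψ|² 4πρ² dρ.
With ∫₀^∞ ρ^7 e^(−αρ) dρ = 7!/α^8, since the A² factors cancel between numerator and denominator, ⟨ρ⟩ = 7·a_0/2.
Putting a_0 = 5.15 gives 18.03.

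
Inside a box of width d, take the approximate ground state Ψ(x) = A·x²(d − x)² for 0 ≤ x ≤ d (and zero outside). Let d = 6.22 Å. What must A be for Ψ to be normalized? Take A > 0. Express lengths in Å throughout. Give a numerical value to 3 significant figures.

Normalization requires ∫|Ψ|² dx = 1, integrated from 0 to d.
Expanding the polynomial and integrating term by term, the integral (without the A² prefactor) comes out to d^9/630.
With d = 6.22: A² = 0.00004521 and A = 0.006724.

A ≈ 0.00672 Å^(-9/2)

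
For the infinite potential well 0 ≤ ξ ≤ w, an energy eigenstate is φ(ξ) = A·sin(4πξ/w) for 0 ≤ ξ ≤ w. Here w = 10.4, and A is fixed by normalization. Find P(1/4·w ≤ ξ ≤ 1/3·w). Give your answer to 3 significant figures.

P ≈ 0.0489

P = ∫_{1/4·w}^{1/3·w} |φ(ξ)|² dξ.
Since A² = 1/(w/2), this is the region integral divided by the full normalization integral.
In terms of u = ξ/w (A² and the length scale cancel between numerator and denominator), P = [∫_{1/4}^{1/3} sin(4·π·u)^2 du] / [∫_{0}^{1} sin(4·π·u)^2 du].
An antiderivative of sin(4·π·u)^2 is u/2 - sin(4·π·u)·cos(4·π·u)/(8·π); evaluating from 1/4 to 1/3 gives -√(3)/(32·π) + 1/24, while the full integral is 1/2.
Taking the ratio, P = (-√(3)/16 + π/12)/π.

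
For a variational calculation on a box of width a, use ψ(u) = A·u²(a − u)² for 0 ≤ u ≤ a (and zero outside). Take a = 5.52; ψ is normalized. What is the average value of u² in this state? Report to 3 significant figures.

⟨u^2⟩ ≈ 8.31

By definition ⟨u²⟩ = ∫ u^2 |ψ(u)|² du.
Since the A² factors cancel between numerator and denominator, ⟨u²⟩ = 3·a^2/11.
Putting a = 5.52 gives 8.310.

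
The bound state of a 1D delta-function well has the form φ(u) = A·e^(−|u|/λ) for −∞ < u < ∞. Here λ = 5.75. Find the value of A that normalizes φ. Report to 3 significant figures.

We need A² ∫|f|² du = 1, taking the integral from −∞ to ∞.
∫|φ|² du = A²·(λ).
Hence A² = 1/[λ].
Substituting λ = 5.75 gives A² = 0.1739, so A = 0.4170.

A ≈ 0.417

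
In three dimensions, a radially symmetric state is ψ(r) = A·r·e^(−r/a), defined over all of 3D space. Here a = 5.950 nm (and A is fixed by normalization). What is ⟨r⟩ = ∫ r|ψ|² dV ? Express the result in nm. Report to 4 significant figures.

⟨r⟩ = ∫ r |ψ|² 4πr² dr over the full domain.
Using ∫₀^∞ rⁿ e^(−αr) dr = n!/αⁿ⁺¹, the ratio of the moment integral to the normalization integral gives ⟨r⟩ = 5·a/2.
With a = 5.950, ⟨r⟩ = 14.875.

⟨r⟩ ≈ 14.88 nm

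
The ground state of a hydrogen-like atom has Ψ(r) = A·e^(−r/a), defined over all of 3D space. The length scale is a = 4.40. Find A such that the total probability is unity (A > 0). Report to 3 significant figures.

We need A² ∫|f|² 4πr² dr = 1, taking the integral from 0 to ∞.
The angular integral contributes 4π, leaving ∫₀^∞ r²|Ψ|² dr.
With ∫₀^∞ r^2 e^(−αr) dr = 2!/α^3, ∫|Ψ|² 4πr² dr = A²·(π·a^3).
So A² = (π·a^3)^(−1).
With a = 4.40: A² = 0.003737 and A = 0.06113.

A ≈ 0.0611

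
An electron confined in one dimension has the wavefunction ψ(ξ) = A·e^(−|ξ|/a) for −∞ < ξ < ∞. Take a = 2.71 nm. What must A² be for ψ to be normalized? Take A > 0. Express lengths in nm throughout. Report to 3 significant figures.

The normalization condition is ∫|ψ|² dξ = 1 from −∞ to ∞.
With ∫₀^∞ ξ^0 e^(−αξ) dξ = 0!/α^1, carrying out the integral gives A² · a.
With a = 2.71: A² = 0.3690 and A = 0.6075.

A^2 ≈ 0.369 nm^(-1)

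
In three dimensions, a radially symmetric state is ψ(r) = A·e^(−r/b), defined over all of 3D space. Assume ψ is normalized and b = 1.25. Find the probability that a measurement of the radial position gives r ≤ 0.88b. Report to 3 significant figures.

With dV = 4πr²dr, the probability is ∫|ψ|² dV over r ≤ 0.88b.
A² is fixed by ∫₀^∞ 4πr²|ψ|² dr = 1, i.e. A² = (π·b^3)^(−1).
Substituting u = r/b, A², 4π and the length scale all cancel in the ratio: P = ∫_{0}^{0.88} u^2·e^(-2·u) du / ∫_{0}^{∞} u^2·e^(-2·u) du.
Using ∫ u^2·e^(-2·u) du = -(2·u^2 + 2·u + 1)·e^(-2·u)/4, the numerator is 1/4 - 2693·e^(-44/25)/2500 and the denominator is 1/4.
Taking the ratio yields P = 0.2587.

P ≈ 0.259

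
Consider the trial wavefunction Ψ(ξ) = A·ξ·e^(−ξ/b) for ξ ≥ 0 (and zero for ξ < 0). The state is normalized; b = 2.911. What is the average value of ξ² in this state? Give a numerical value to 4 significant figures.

⟨ξ^2⟩ ≈ 25.42

The expectation value is the |Ψ|²-weighted average of ξ^2: ∫ ξ^2|Ψ|² dξ.
Evaluating both integrals, ⟨ξ²⟩ = 3·b^2.
With b = 2.911, ⟨ξ^2⟩ = 25.422.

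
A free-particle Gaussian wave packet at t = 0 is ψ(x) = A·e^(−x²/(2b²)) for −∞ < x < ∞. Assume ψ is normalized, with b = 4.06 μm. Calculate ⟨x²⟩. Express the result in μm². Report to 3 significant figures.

⟨x^2⟩ ≈ 8.24 μm^2

The expectation value is the |ψ|²-weighted average of x^2: ∫ x^2|ψ|² dx.
Since the A² factors cancel between numerator and denominator, ⟨x²⟩ = b^2/2.
With b = 4.06, ⟨x^2⟩ = 8.242.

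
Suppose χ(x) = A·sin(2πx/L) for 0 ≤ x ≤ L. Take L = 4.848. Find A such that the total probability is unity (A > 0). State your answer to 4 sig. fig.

Require ∫ |χ|² dx = 1 over the whole domain.
With ∫₀^L sin²(nπx/L) dx = L/2, the integral (without the A² prefactor) comes out to L/2.
Substituting L = 4.848 gives A² = 0.41254, so A = 0.64229.

A ≈ 0.6423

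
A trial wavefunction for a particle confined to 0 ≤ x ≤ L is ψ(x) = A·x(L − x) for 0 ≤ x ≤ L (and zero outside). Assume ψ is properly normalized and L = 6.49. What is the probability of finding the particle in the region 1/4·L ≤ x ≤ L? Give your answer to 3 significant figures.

P ≈ 0.896

The probability is P = ∫ |ψ|² dx over [1/4·L, L].
With A² fixed by ∫|ψ|² = 1, i.e. A² = (L^5/30)^(−1), substitute and integrate.
Let u = x/L; then A² and the length scale cancel, so P = ∫_{1/4}^{1} u^2·(1 - u)^2 du ÷ ∫_{0}^{1} u^2·(1 - u)^2 du.
Using ∫ u^2·(1 - u)^2 du = u^3·(6·u^2 - 15·u + 10)/30, the numerator is 153/5120 and the denominator is 1/30.
The result is P = 459/512.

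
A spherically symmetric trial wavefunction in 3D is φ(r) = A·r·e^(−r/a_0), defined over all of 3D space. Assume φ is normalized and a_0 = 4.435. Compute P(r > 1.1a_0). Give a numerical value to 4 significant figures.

P ≈ 0.9275

Integrate the radial probability density 4πr²|φ|² over r > 1.1a_0.
A² is fixed by ∫₀^∞ 4πr²|φ|² dr = 1, i.e. A² = (3·π·a_0^5)^(−1).
Let u = r/a_0; then A², 4π and the length scale all cancel, so P = ∫_{1.1}^{∞} u^4·e^(-2·u) du ÷ ∫_{0}^{∞} u^4·e^(-2·u) du.
An antiderivative of u^4·e^(-2·u) is -(u^4/2 + u^3 + 3·u^2/2 + 3·u/2 + 3/4)·e^(-2·u); evaluating from 1.1 to ∞ gives ≈ 0.695628, while the full integral is 3/4.
This evaluates to P = 0.92750.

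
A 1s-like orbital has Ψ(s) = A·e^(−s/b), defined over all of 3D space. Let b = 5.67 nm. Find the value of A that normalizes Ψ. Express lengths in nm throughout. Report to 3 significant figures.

A ≈ 0.0418 nm^(-3/2)

Normalization requires ∫|Ψ|² 4πs² ds = 1, integrated from 0 to ∞.
(Spherical symmetry: dV = 4πs² ds.)
Using ∫₀^∞ sⁿ e^(−αs) ds = n!/αⁿ⁺¹, with Ψ = A·e^(−s/b), the integral evaluates to A²·[π·b^3].
So A² = (π·b^3)^(−1).
Substituting b = 5.67 gives A² = 0.001746, so A = 0.04179.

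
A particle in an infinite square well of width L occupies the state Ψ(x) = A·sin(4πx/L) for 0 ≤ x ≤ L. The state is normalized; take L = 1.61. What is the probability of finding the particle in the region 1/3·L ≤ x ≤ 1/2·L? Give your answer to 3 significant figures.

P ≈ 0.201

P = ∫_{1/3·L}^{1/2·L} |Ψ(x)|² dx.
The normalization integral ∫|Ψ|²dx over the whole domain equals L/2·A², and A² cancels in the ratio.
In terms of u = x/L (A² and the length scale cancel between numerator and denominator), P = [∫_{1/3}^{1/2} sin(4·π·u)^2 du] / [∫_{0}^{1} sin(4·π·u)^2 du].
An antiderivative of sin(4·π·u)^2 is u/2 - sin(4·π·u)·cos(4·π·u)/(8·π); evaluating from 1/3 to 1/2 gives √(3)/(32·π) + 1/12, while the full integral is 1/2.
Taking the ratio, P = (√(3)/16 + π/6)/π.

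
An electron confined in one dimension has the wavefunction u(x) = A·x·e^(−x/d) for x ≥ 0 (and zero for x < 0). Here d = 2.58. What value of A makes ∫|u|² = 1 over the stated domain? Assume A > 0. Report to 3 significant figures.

Require ∫ |u|² dx = 1 over the whole domain.
With u = A·x·e^(−x/d), the integral evaluates to A²·[d^3/4].
Hence A² = 1/[d^3/4].
Substituting d = 2.58 gives A² = 0.2329, so A = 0.4826.

A ≈ 0.483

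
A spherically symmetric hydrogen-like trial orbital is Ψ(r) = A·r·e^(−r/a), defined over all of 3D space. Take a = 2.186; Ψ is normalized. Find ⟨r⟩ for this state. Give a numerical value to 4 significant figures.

By definition ⟨r⟩ = ∫ r |Ψ(r)|² 4πr² dr.
Since the A² factors cancel between numerator and denominator, ⟨r⟩ = 5·a/2.
With a = 2.186, ⟨r⟩ = 5.4650.

⟨r⟩ ≈ 5.465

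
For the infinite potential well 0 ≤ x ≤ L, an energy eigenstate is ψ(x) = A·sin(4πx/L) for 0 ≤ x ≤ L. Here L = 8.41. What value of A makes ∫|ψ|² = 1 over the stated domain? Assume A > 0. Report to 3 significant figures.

A ≈ 0.488

The normalization condition is ∫|ψ|² dx = 1 from 0 to L.
With ψ = A·sin(4πx/L), the integral evaluates to A²·[L/2].
So A² = (L/2)^(−1).
Substituting L = 8.41 gives A² = 0.2378, so A = 0.4877.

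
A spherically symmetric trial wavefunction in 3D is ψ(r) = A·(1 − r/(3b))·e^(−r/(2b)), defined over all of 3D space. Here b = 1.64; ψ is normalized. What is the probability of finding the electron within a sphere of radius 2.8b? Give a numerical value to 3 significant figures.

P = ∫ |ψ|² 4πr² dr over r ≤ 2.8b.
The full normalization integral is A²·[8·π·b^3/3] = 1, fixing A².
Substituting u = r/b, A², 4π and the length scale all cancel in the ratio: P = ∫_{0}^{2.8} u^2·(1 - u/3)^2·e^(-u) du / ∫_{0}^{∞} u^2·(1 - u/3)^2·e^(-u) du.
Using ∫ u^2·(1 - u/3)^2·e^(-u) du = (-u^4 + 2·u^3 - 3·u^2 - 6·u - 6)·e^(-u)/9, the numerator is ≈ 0.23504 and the denominator is 2/3.
This evaluates to P = 0.3526.

P ≈ 0.353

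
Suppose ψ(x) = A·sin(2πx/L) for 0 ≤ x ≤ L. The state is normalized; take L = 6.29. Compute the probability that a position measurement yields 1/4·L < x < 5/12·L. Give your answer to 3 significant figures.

P = ∫_{1/4·L}^{5/12·L} |ψ(x)|² dx.
Since A² = 1/(L/2), this is the region integral divided by the full normalization integral.
In terms of u = x/L (A² and the length scale cancel between numerator and denominator), P = [∫_{1/4}^{5/12} sin(2·π·u)^2 du] / [∫_{0}^{1} sin(2·π·u)^2 du].
With ∫ sin(2·π·u)^2 du = u/2 - sin(4·π·u)/(8·π) + C, the region integral is √(3)/(16·π) + 1/12 and the full one is 1/2.
Taking the ratio, P = (√(3)/8 + π/6)/π.

P ≈ 0.236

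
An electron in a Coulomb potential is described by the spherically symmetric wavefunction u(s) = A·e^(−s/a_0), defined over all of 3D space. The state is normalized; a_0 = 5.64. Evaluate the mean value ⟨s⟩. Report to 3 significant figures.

The expectation value is the |u|²-weighted average of s: ∫ s|u|² 4πs² ds.
Evaluating both integrals, ⟨s⟩ = 3·a_0/2.
With a_0 = 5.64, ⟨s⟩ = 8.460.

⟨s⟩ ≈ 8.46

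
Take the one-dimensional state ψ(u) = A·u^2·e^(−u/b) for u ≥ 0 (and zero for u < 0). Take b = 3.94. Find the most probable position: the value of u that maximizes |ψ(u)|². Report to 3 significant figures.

Set d/du [|ψ(u)|²] = 0 and solve for u > 0.
This gives u = 2·b.
With b = 3.94, the most probable position is 7.880.

u ≈ 7.88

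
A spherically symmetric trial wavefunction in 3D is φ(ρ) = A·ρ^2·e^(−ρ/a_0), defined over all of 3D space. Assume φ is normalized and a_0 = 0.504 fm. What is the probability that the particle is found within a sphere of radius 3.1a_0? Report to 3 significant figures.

P ≈ 0.426

With dV = 4πρ²dρ, the probability is ∫|φ|² dV over ρ ≤ 3.1a_0.
A² is fixed by ∫₀^∞ 4πρ²|φ|² dρ = 1, i.e. A² = (45·π·a_0^7/2)^(−1).
Substituting u = ρ/a_0, A², 4π and the length scale all cancel in the ratio: P = ∫_{0}^{3.1} u^6·e^(-2·u) du / ∫_{0}^{∞} u^6·e^(-2·u) du.
With ∫ u^6·e^(-2·u) du = -(4·u^6 + 12·u^5 + 30·u^4 + 60·u^3 + 90·u^2 + 90·u + 45)·e^(-2·u)/8 + C, the region integral is ≈ 2.3951 and the full one is 45/8.
This evaluates to P = 0.4258.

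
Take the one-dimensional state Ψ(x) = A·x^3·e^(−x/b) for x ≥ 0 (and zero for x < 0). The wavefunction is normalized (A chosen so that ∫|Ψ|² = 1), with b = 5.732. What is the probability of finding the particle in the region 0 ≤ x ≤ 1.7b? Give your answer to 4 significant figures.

P = ∫_{0}^{1.7b} |Ψ(x)|² dx.
The normalization integral ∫|Ψ|²dx over the whole domain equals 45·b^7/8·A², and A² cancels in the ratio.
In terms of u = x/b (A² and the length scale cancel between numerator and denominator), P = [∫_{0}^{1.7} u^6·e^(-2·u) du] / [∫_{0}^{∞} u^6·e^(-2·u) du].
With ∫ u^6·e^(-2·u) du = -(4·u^6 + 12·u^5 + 30·u^4 + 60·u^3 + 90·u^2 + 90·u + 45)·e^(-2·u)/8 + C, the region integral is ≈ 0.325424 and the full one is 45/8.
Taking the ratio, P = 0.057853.

P ≈ 0.05785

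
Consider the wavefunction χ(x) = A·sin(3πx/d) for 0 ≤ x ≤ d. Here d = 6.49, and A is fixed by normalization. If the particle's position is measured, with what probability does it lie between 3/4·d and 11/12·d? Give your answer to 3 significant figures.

P ≈ 0.273

P = ∫_{3/4·d}^{11/12·d} |χ(x)|² dx.
Since A² = 1/(d/2), this is the region integral divided by the full normalization integral.
In terms of u = x/d (A² and the length scale cancel between numerator and denominator), P = [∫_{3/4}^{11/12} sin(3·π·u)^2 du] / [∫_{0}^{1} sin(3·π·u)^2 du].
An antiderivative of sin(3·π·u)^2 is u/2 - sin(6·π·u)/(12·π); evaluating from 3/4 to 11/12 gives 1/(6·π) + 1/12, while the full integral is 1/2.
This works out to P = (2 + π)/(6·π).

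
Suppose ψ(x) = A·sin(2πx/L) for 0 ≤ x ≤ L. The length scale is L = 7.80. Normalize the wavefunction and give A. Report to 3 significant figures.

A ≈ 0.506

Require ∫ |ψ|² dx = 1 over the whole domain.
Using sin²θ = (1 − cos 2θ)/2, ∫|ψ|² dx = A²·(L/2).
Setting this equal to 1 gives A² = 1/(L/2).
Plugging in L = 7.80 yields A = 0.5064.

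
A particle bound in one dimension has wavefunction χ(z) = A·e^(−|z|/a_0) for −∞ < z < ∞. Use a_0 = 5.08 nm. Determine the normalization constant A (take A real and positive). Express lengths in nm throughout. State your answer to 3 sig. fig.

Require ∫ |χ|² dz = 1 over the whole domain.
With ∫₀^∞ z^0 e^(−αz) dz = 0!/α^1, with χ = A·e^(−|z|/a_0), the integral evaluates to A²·[a_0].
So A² = (a_0)^(−1).
Plugging in a_0 = 5.08 yields A = 0.4437.

A ≈ 0.444 nm^(-1/2)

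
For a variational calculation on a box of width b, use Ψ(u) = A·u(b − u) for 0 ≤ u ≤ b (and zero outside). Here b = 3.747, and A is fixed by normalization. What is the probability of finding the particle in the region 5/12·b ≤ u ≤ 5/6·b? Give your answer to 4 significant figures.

P ≈ 0.6179

P = ∫_{5/12·b}^{5/6·b} |Ψ(u)|² du.
The normalization integral ∫|Ψ|²du over the whole domain equals b^5/30·A², and A² cancels in the ratio.
In terms of t = u/b (A² and the length scale cancel between numerator and denominator), P = [∫_{5/12}^{5/6} t^2·(1 - t)^2 dt] / [∫_{0}^{1} t^2·(1 - t)^2 dt].
With ∫ t^2·(1 - t)^2 dt = t^3·(6·t^2 - 15·t + 10)/30 + C, the region integral is ≈ 0.0205962 and the full one is 1/30.
This works out to P = 0.61789.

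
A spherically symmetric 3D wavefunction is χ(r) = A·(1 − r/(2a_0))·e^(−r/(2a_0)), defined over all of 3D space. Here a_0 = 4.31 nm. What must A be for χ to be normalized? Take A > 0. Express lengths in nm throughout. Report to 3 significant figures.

A ≈ 0.0223 nm^(-3/2)

Normalization requires ∫|χ|² 4πr² dr = 1, integrated from 0 to ∞.
In 3D with spherical symmetry the volume element is 4πr² dr.
Recall ∫₀^∞ r^m e^(−r/β) dr = m!·β^(m+1), with χ = A·(1 − r/(2a_0))·e^(−r/(2a_0)), the integral evaluates to A²·[8·π·a_0^3].
So A² = (8·π·a_0^3)^(−1).
With a_0 = 4.31: A² = 0.0004970 and A = 0.02229.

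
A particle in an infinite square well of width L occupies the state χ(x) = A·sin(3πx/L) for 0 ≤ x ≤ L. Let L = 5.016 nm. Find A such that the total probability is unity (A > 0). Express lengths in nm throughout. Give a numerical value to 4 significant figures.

A ≈ 0.6314 nm^(-1/2)

The normalization condition is ∫|χ|² dx = 1 from 0 to L.
Carrying out the integral gives A² · L/2.
Hence A² = 1/[L/2].
Substituting L = 5.016 gives A² = 0.39872, so A = 0.63145.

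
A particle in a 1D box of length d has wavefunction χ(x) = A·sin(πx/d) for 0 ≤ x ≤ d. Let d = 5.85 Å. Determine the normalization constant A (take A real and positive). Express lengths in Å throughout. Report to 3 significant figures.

A ≈ 0.585 Å^(-1/2)

We need A² ∫|f|² dx = 1, taking the integral from 0 to d.
With χ = A·sin(πx/d), the integral evaluates to A²·[d/2].
Hence A² = 1/[d/2].
With d = 5.85: A² = 0.3419 and A = 0.5847.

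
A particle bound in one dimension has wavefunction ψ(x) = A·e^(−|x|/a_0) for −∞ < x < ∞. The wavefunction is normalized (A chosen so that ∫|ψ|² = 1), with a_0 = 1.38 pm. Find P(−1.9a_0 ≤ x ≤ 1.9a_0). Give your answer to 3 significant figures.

P ≈ 0.978

P = ∫_{−1.9a_0}^{1.9a_0} |ψ(x)|² dx.
With A² fixed by ∫|ψ|² = 1, i.e. A² = (a_0)^(−1), substitute and integrate.
Both integrals are even about x = 0, so only the x ≥ 0 halves are needed (the factors of 2 cancel). In terms of u = x/a_0 (A² and the length scale cancel between numerator and denominator), P = [∫_{0}^{1.9} e^(-2·u) du] / [∫_{0}^{∞} e^(-2·u) du].
With ∫ e^(-2·u) du = -e^(-2·u)/2 + C, the region integral is 1/2 - e^(-19/5)/2 and the full one is 1/2.
Taking the ratio, P = 0.9776.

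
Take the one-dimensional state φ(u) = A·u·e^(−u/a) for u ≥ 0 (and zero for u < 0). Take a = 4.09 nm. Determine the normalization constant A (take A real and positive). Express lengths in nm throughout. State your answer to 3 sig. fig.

A ≈ 0.242 nm^(-3/2)

Require ∫ |φ|² du = 1 over the whole domain.
∫|φ|² du = A²·(a^3/4).
Hence A² = 1/[a^3/4].
With a = 4.09: A² = 0.05846 and A = 0.2418.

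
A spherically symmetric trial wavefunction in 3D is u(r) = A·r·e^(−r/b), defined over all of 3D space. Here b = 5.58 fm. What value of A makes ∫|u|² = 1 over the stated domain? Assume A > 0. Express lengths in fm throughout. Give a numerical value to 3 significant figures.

A ≈ 0.00443 fm^(-5/2)

Require ∫ |u|² 4πr² dr = 1 over the whole domain.
In 3D with spherical symmetry the volume element is 4πr² dr.
With ∫₀^∞ r^4 e^(−αr) dr = 4!/α^5, carrying out the integral gives A² · 3·π·b^5.
Hence A² = 1/[3·π·b^5].
Plugging in b = 5.58 yields A = 0.004429.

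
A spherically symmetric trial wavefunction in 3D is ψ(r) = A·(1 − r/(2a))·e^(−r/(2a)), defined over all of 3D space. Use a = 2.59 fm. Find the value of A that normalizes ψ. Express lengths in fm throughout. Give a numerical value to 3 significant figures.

Normalization requires ∫|ψ|² 4πr² dr = 1, integrated from 0 to ∞.
In 3D with spherical symmetry the volume element is 4πr² dr.
∫|ψ|² 4πr² dr = A²·(8·π·a^3).
Setting this equal to 1 gives A² = 1/(8·π·a^3).
Substituting a = 2.59 gives A² = 0.002290, so A = 0.04786.

A ≈ 0.0479 fm^(-3/2)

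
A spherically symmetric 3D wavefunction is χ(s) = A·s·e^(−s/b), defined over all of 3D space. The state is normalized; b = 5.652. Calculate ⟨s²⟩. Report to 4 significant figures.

⟨s^2⟩ ≈ 239.6

By definition ⟨s²⟩ = ∫ s^2 |χ(s)|² 4πs² ds.
Recall ∫₀^∞ s^m e^(−s/β) ds = m!·β^(m+1), the ratio of the moment integral to the normalization integral gives ⟨s²⟩ = 15·b^2/2.
Putting b = 5.652 gives 239.59.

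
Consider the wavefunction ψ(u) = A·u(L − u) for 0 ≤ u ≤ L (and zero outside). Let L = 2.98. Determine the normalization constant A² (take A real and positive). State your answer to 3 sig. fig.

Require ∫ |ψ|² du = 1 over the whole domain.
Expanding the polynomial and integrating term by term, ∫|ψ|² du = A²·(L^5/30).
With L = 2.98: A² = 0.1277 and A = 0.3573.

A^2 ≈ 0.128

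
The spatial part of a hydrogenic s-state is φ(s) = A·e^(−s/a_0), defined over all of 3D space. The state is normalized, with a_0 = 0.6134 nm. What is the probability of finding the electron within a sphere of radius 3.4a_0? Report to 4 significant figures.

Integrate the radial probability density 4πs²|φ|² over s ≤ 3.4a_0.
Normalization gives A² = 1/(π·a_0^3).
In terms of u = s/a_0 (A², 4π and the length scale all cancel between numerator and denominator), P = [∫_{0}^{3.4} u^2·e^(-2·u) du] / [∫_{0}^{∞} u^2·e^(-2·u) du].
Using ∫ u^2·e^(-2·u) du = -(2·u^2 + 2·u + 1)·e^(-2·u)/4, the numerator is 1/4 - 773·e^(-34/5)/100 and the denominator is 1/4.
Taking the ratio yields P = 0.96556.

P ≈ 0.9656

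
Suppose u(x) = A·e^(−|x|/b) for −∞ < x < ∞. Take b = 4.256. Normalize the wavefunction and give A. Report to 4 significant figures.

A ≈ 0.4847

Require ∫ |u|² dx = 1 over the whole domain.
Using ∫₀^∞ xⁿ e^(−αx) dx = n!/αⁿ⁺¹, the integral (without the A² prefactor) comes out to b.
Substituting b = 4.256 gives A² = 0.23496, so A = 0.48473.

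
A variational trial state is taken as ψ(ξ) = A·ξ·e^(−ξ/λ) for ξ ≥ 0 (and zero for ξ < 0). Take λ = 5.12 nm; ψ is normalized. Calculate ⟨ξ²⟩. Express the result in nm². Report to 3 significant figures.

⟨ξ^2⟩ ≈ 78.6 nm^2

⟨ξ²⟩ = ∫ ξ^2 |ψ|² dξ over the full domain.
Using ∫₀^∞ ξⁿ e^(−αξ) dξ = n!/αⁿ⁺¹, the ratio of the moment integral to the normalization integral gives ⟨ξ²⟩ = 3·λ^2.
With λ = 5.12, ⟨ξ^2⟩ = 78.64.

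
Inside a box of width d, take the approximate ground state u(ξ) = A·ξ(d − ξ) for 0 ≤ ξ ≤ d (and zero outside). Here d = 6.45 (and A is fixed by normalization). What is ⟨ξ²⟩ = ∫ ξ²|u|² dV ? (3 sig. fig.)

⟨ξ^2⟩ ≈ 11.9

⟨ξ²⟩ = ∫ ξ^2 |u|² dξ over the full domain.
Expanding the polynomial and integrating term by term, since the A² factors cancel between numerator and denominator, ⟨ξ²⟩ = 2·d^2/7.
Putting d = 6.45 gives 11.89.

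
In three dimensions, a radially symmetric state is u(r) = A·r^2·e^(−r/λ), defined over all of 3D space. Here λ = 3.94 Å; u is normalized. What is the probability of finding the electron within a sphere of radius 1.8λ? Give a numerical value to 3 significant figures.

P = ∫ |u|² 4πr² dr over r ≤ 1.8λ.
Normalization gives A² = 1/(45·π·λ^7/2).
Substituting t = r/λ, A², 4π and the length scale all cancel in the ratio: P = ∫_{0}^{1.8} t^6·e^(-2·t) dt / ∫_{0}^{∞} t^6·e^(-2·t) dt.
An antiderivative of t^6·e^(-2·t) is -(4·t^6 + 12·t^5 + 30·t^4 + 60·t^3 + 90·t^2 + 90·t + 45)·e^(-2·t)/8; evaluating from 0 to 1.8 gives ≈ 0.41216, while the full integral is 45/8.
This evaluates to P = 0.07327.

P ≈ 0.0733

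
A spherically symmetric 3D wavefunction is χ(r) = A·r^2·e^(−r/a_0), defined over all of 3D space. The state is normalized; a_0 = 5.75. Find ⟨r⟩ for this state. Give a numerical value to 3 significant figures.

⟨r⟩ ≈ 20.1

By definition ⟨r⟩ = ∫ r |χ(r)|² 4πr² dr.
The ratio of the moment integral to the normalization integral gives ⟨r⟩ = 7·a_0/2.
Putting a_0 = 5.75 gives 20.13.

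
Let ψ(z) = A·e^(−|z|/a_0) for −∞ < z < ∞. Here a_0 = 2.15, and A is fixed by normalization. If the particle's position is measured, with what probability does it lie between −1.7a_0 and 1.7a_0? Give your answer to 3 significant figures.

|ψ|² is the probability density, so P = ∫_{−1.7a_0}^{1.7a_0} |ψ|² dz.
The normalization integral ∫|ψ|²dz over the whole domain equals a_0·A², and A² cancels in the ratio.
Both integrals are even about z = 0, so only the z ≥ 0 halves are needed (the factors of 2 cancel). In terms of u = z/a_0 (A² and the length scale cancel between numerator and denominator), P = [∫_{0}^{1.7} e^(-2·u) du] / [∫_{0}^{∞} e^(-2·u) du].
With ∫ e^(-2·u) du = -e^(-2·u)/2 + C, the region integral is 1/2 - e^(-17/5)/2 and the full one is 1/2.
Evaluating gives P = 0.9666.

P ≈ 0.967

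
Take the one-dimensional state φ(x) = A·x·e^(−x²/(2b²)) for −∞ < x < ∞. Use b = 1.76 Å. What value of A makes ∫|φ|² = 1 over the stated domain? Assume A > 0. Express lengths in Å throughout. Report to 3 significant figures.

A ≈ 0.455 Å^(-3/2)

Require ∫ |φ|² dx = 1 over the whole domain.
Using the Gaussian integral ∫_{−∞}^{∞} e^(−αx²) dx = √(π/α), carrying out the integral gives A² · √(π)·b^3/2.
So A² = (√(π)·b^3/2)^(−1).
Plugging in b = 1.76 yields A = 0.4549.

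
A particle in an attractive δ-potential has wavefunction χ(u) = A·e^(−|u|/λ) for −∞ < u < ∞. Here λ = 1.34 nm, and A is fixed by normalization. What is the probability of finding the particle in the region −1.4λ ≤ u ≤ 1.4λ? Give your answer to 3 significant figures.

P ≈ 0.939

P = ∫_{−1.4λ}^{1.4λ} |χ(u)|² du.
The normalization integral ∫|χ|²du over the whole domain equals λ·A², and A² cancels in the ratio.
Both integrals are even about u = 0, so only the u ≥ 0 halves are needed (the factors of 2 cancel). Let t = u/λ; then A² and the length scale cancel, so P = ∫_{0}^{1.4} e^(-2·t) dt ÷ ∫_{0}^{∞} e^(-2·t) dt.
With ∫ e^(-2·t) dt = -e^(-2·t)/2 + C, the region integral is 1/2 - e^(-14/5)/2 and the full one is 1/2.
Evaluating gives P = 0.9392.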